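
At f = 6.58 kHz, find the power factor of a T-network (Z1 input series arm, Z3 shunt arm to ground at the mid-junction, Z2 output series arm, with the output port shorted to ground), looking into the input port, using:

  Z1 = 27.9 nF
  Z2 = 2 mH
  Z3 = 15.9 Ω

Step 1 — Angular frequency: ω = 2π·f = 2π·6580 = 4.134e+04 rad/s.
Step 2 — Component impedances:
  Z1: Z = 1/(jωC) = -j/(ω·C) = 0 - j866.9 Ω
  Z2: Z = jωL = j·4.134e+04·0.002 = 0 + j82.69 Ω
  Z3: Z = R = 15.9 Ω
Step 3 — With the output port shorted to ground, the output series arm Z2 runs from the junction to ground; the shunt arm Z3 also runs from the junction to ground. They appear in parallel: Z3 || Z2 = 15.33 + j2.948 Ω.
Step 4 — Series with input arm Z1: Z_in = Z1 + (Z3 || Z2) = 15.33 - j864 Ω = 864.1∠-89.0° Ω.
Step 5 — Power factor: PF = cos(φ) = Re(Z)/|Z| = 15.33/864.1 = 0.01774.
Step 6 — Type: Im(Z) = -864 ⇒ leading (phase φ = -89.0°).

PF = 0.01774 (leading, φ = -89.0°)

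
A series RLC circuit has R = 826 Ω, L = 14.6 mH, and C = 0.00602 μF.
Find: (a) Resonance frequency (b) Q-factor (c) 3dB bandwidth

Step 1 — Resonance: ω₀ = 1/√(LC) = 1/√(0.0146·6.02e-09) = 1.067e+05 rad/s.
Step 2 — f₀ = ω₀/(2π) = 1.698e+04 Hz.
Step 3 — Series Q: Q = ω₀L/R = 1.067e+05·0.0146/826 = 1.885.
Step 4 — Bandwidth: Δω = ω₀/Q = 5.658e+04 rad/s; BW = Δω/(2π) = 9004 Hz.

(a) f₀ = 1.698e+04 Hz  (b) Q = 1.885  (c) BW = 9004 Hz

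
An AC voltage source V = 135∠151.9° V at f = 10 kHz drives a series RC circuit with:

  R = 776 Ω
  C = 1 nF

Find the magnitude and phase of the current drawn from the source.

Step 1 — Angular frequency: ω = 2π·f = 2π·1e+04 = 6.283e+04 rad/s.
Step 2 — Component impedances:
  R: Z = R = 776 Ω
  C: Z = 1/(jωC) = -j/(ω·C) = 0 - j1.592e+04 Ω
Step 3 — Series combination: Z_total = R + C = 776 - j1.592e+04 Ω = 1.593e+04∠-87.2° Ω.
Step 4 — Source phasor: V = 135∠151.9° V = -119.1 + j63.59 V.
Step 5 — Ohm's law: I = V / Z_total = (-119.1 + j63.59) / (776 - j1.592e+04) = -0.00435 - j0.00727 A.
Step 6 — Convert to polar: |I| = 0.008472 A, ∠I = -120.9°.

I = 0.008472∠-120.9° A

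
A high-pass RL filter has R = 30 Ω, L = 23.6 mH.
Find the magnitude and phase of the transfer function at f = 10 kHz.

Step 1 — Angular frequency: ω = 2π·1e+04 = 6.283e+04 rad/s.
Step 2 — Transfer function: H(jω) = jωL/(R + jωL).
Step 3 — Numerator jωL = j·1483; denominator R + jωL = 30 + j1483.
Step 4 — H = 0.9996 + j0.02022.
Step 5 — Magnitude: |H| = 0.9998 (-0.0 dB); phase: φ = 1.2°.

|H| = 0.9998 (-0.0 dB), φ = 1.2°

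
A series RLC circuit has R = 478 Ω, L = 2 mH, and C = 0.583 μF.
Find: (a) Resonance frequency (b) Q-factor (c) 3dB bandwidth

Step 1 — Resonance: ω₀ = 1/√(LC) = 1/√(0.002·5.83e-07) = 2.929e+04 rad/s.
Step 2 — f₀ = ω₀/(2π) = 4661 Hz.
Step 3 — Series Q: Q = ω₀L/R = 2.929e+04·0.002/478 = 0.1225.
Step 4 — Bandwidth: Δω = ω₀/Q = 2.39e+05 rad/s; BW = Δω/(2π) = 3.804e+04 Hz.

(a) f₀ = 4661 Hz  (b) Q = 0.1225  (c) BW = 3.804e+04 Hz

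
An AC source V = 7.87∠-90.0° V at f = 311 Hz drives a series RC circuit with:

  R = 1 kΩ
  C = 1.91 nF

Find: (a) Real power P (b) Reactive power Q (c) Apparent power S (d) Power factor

Step 1 — Angular frequency: ω = 2π·f = 2π·311 = 1954 rad/s.
Step 2 — Component impedances:
  R: Z = R = 1000 Ω
  C: Z = 1/(jωC) = -j/(ω·C) = 0 - j2.679e+05 Ω
Step 3 — Series combination: Z_total = R + C = 1000 - j2.679e+05 Ω = 2.679e+05∠-89.8° Ω.
Step 4 — Source phasor: V = 7.87∠-90.0° V = 0 - j7.87 V.
Step 5 — Current: I = V / Z = 2.937e-05 - j1.096e-07 A = 2.937e-05∠-0.2° A.
Step 6 — Complex power: S = V·I* = 8.628e-07 - j0.0002312 VA.
Step 7 — Real power: P = Re(S) = 8.628e-07 W.
Step 8 — Reactive power: Q = Im(S) = -0.0002312 VAR.
Step 9 — Apparent power: |S| = 0.0002312 VA.
Step 10 — Power factor: PF = P/|S| = 0.003732 (leading).

(a) P = 8.628e-07 W  (b) Q = -0.0002312 VAR  (c) S = 0.0002312 VA  (d) PF = 0.003732 (leading)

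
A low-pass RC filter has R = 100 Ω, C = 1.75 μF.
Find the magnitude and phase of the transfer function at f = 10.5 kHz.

Step 1 — Angular frequency: ω = 2π·1.05e+04 = 6.597e+04 rad/s.
Step 2 — Transfer function: H(jω) = 1/(1 + jωRC).
Step 3 — Denominator: 1 + jωRC = 1 + j·6.597e+04·100·1.75e-06 = 1 + j11.55.
Step 4 — H = 0.007446 - j0.08597.
Step 5 — Magnitude: |H| = 0.08629 (-21.3 dB); phase: φ = -85.0°.

|H| = 0.08629 (-21.3 dB), φ = -85.0°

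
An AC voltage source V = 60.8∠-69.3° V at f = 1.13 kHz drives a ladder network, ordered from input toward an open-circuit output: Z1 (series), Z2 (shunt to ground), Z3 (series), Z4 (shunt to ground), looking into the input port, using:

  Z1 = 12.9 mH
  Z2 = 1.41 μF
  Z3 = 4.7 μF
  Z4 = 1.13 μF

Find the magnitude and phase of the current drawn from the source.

Step 1 — Angular frequency: ω = 2π·f = 2π·1130 = 7100 rad/s.
Step 2 — Component impedances:
  Z1: Z = jωL = j·7100·0.0129 = 0 + j91.59 Ω
  Z2: Z = 1/(jωC) = -j/(ω·C) = 0 - j99.89 Ω
  Z3: Z = 1/(jωC) = -j/(ω·C) = 0 - j29.97 Ω
  Z4: Z = 1/(jωC) = -j/(ω·C) = 0 - j124.6 Ω
Step 3 — Ladder network (open output): work backward from the far end, alternating series and parallel combinations. Z_in = 0 + j30.91 Ω = 30.91∠90.0° Ω.
Step 4 — Source phasor: V = 60.8∠-69.3° V = 21.49 - j56.87 V.
Step 5 — Ohm's law: I = V / Z_total = (21.49 - j56.87) / (0 + j30.91) = -1.84 - j0.6954 A.
Step 6 — Convert to polar: |I| = 1.967 A, ∠I = -159.3°.

I = 1.967∠-159.3° A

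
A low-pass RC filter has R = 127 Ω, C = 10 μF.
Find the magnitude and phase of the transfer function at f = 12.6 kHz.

Step 1 — Angular frequency: ω = 2π·1.26e+04 = 7.917e+04 rad/s.
Step 2 — Transfer function: H(jω) = 1/(1 + jωRC).
Step 3 — Denominator: 1 + jωRC = 1 + j·7.917e+04·127·1e-05 = 1 + j100.5.
Step 4 — H = 9.891e-05 - j0.009945.
Step 5 — Magnitude: |H| = 0.009945 (-40.0 dB); phase: φ = -89.4°.

|H| = 0.009945 (-40.0 dB), φ = -89.4°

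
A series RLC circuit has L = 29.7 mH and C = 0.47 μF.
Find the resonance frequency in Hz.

Step 1 — Resonance condition Im(Z)=0 gives ω₀ = 1/√(LC).
Step 2 — ω₀ = 1/√(0.0297·4.7e-07) = 8464 rad/s.
Step 3 — f₀ = ω₀/(2π) = 1347 Hz.

f₀ = 1347 Hz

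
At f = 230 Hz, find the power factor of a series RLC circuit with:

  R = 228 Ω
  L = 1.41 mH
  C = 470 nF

Step 1 — Angular frequency: ω = 2π·f = 2π·230 = 1445 rad/s.
Step 2 — Component impedances:
  R: Z = R = 228 Ω
  L: Z = jωL = j·1445·0.00141 = 0 + j2.038 Ω
  C: Z = 1/(jωC) = -j/(ω·C) = 0 - j1472 Ω
Step 3 — Series combination: Z_total = R + L + C = 228 - j1470 Ω = 1488∠-81.2° Ω.
Step 4 — Power factor: PF = cos(φ) = Re(Z)/|Z| = 228/1488 = 0.1532.
Step 5 — Type: Im(Z) = -1470 ⇒ leading (phase φ = -81.2°).

PF = 0.1532 (leading, φ = -81.2°)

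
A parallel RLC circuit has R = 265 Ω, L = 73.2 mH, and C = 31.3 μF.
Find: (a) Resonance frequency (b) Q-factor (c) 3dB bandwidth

Step 1 — Resonance: ω₀ = 1/√(LC) = 1/√(0.0732·3.13e-05) = 660.7 rad/s.
Step 2 — f₀ = ω₀/(2π) = 105.1 Hz.
Step 3 — Parallel Q: Q = R/(ω₀L) = 265/(660.7·0.0732) = 5.48.
Step 4 — Bandwidth: Δω = ω₀/Q = 120.6 rad/s; BW = Δω/(2π) = 19.19 Hz.

(a) f₀ = 105.1 Hz  (b) Q = 5.48  (c) BW = 19.19 Hz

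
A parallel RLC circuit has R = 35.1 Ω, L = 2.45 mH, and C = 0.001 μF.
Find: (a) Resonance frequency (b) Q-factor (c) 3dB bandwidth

Step 1 — Resonance: ω₀ = 1/√(LC) = 1/√(0.00245·1e-09) = 6.389e+05 rad/s.
Step 2 — f₀ = ω₀/(2π) = 1.017e+05 Hz.
Step 3 — Parallel Q: Q = R/(ω₀L) = 35.1/(6.389e+05·0.00245) = 0.02242.
Step 4 — Bandwidth: Δω = ω₀/Q = 2.849e+07 rad/s; BW = Δω/(2π) = 4.534e+06 Hz.

(a) f₀ = 1.017e+05 Hz  (b) Q = 0.02242  (c) BW = 4.534e+06 Hz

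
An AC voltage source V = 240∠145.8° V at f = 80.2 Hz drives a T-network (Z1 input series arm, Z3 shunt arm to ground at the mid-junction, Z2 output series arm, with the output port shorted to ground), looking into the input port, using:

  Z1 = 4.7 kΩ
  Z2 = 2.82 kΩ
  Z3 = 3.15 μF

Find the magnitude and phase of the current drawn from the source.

Step 1 — Angular frequency: ω = 2π·f = 2π·80.2 = 503.9 rad/s.
Step 2 — Component impedances:
  Z1: Z = R = 4700 Ω
  Z2: Z = R = 2820 Ω
  Z3: Z = 1/(jωC) = -j/(ω·C) = 0 - j630 Ω
Step 3 — With the output port shorted to ground, the output series arm Z2 runs from the junction to ground; the shunt arm Z3 also runs from the junction to ground. They appear in parallel: Z3 || Z2 = 134.1 - j600 Ω.
Step 4 — Series with input arm Z1: Z_in = Z1 + (Z3 || Z2) = 4834 - j600 Ω = 4871∠-7.1° Ω.
Step 5 — Source phasor: V = 240∠145.8° V = -198.5 + j134.9 V.
Step 6 — Ohm's law: I = V / Z_total = (-198.5 + j134.9) / (4834 - j600) = -0.04385 + j0.02246 A.
Step 7 — Convert to polar: |I| = 0.04927 A, ∠I = 152.9°.

I = 0.04927∠152.9° A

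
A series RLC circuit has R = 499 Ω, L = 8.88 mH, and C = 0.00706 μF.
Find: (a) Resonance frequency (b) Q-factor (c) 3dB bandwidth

Step 1 — Resonance: ω₀ = 1/√(LC) = 1/√(0.00888·7.06e-09) = 1.263e+05 rad/s.
Step 2 — f₀ = ω₀/(2π) = 2.01e+04 Hz.
Step 3 — Series Q: Q = ω₀L/R = 1.263e+05·0.00888/499 = 2.248.
Step 4 — Bandwidth: Δω = ω₀/Q = 5.619e+04 rad/s; BW = Δω/(2π) = 8944 Hz.

(a) f₀ = 2.01e+04 Hz  (b) Q = 2.248  (c) BW = 8944 Hz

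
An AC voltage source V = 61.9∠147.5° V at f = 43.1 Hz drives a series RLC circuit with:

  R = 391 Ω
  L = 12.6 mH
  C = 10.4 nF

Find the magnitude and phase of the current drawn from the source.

Step 1 — Angular frequency: ω = 2π·f = 2π·43.1 = 270.8 rad/s.
Step 2 — Component impedances:
  R: Z = R = 391 Ω
  L: Z = jωL = j·270.8·0.0126 = 0 + j3.412 Ω
  C: Z = 1/(jωC) = -j/(ω·C) = 0 - j3.551e+05 Ω
Step 3 — Series combination: Z_total = R + L + C = 391 - j3.551e+05 Ω = 3.551e+05∠-89.9° Ω.
Step 4 — Source phasor: V = 61.9∠147.5° V = -52.21 + j33.26 V.
Step 5 — Ohm's law: I = V / Z_total = (-52.21 + j33.26) / (391 - j3.551e+05) = -9.383e-05 - j0.0001469 A.
Step 6 — Convert to polar: |I| = 0.0001743 A, ∠I = -122.6°.

I = 0.0001743∠-122.6° A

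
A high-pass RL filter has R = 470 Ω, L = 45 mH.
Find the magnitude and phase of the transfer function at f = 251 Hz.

Step 1 — Angular frequency: ω = 2π·251 = 1577 rad/s.
Step 2 — Transfer function: H(jω) = jωL/(R + jωL).
Step 3 — Numerator jωL = j·70.97; denominator R + jωL = 470 + j70.97.
Step 4 — H = 0.02229 + j0.1476.
Step 5 — Magnitude: |H| = 0.1493 (-16.5 dB); phase: φ = 81.4°.

|H| = 0.1493 (-16.5 dB), φ = 81.4°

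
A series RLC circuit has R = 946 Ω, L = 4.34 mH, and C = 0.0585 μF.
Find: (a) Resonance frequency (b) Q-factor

Step 1 — Resonance condition Im(Z)=0 gives ω₀ = 1/√(LC).
Step 2 — ω₀ = 1/√(0.00434·5.85e-08) = 6.276e+04 rad/s.
Step 3 — f₀ = ω₀/(2π) = 9988 Hz.
Step 4 — Series Q: Q = ω₀L/R = 6.276e+04·0.00434/946 = 0.2879.

(a) f₀ = 9988 Hz  (b) Q = 0.2879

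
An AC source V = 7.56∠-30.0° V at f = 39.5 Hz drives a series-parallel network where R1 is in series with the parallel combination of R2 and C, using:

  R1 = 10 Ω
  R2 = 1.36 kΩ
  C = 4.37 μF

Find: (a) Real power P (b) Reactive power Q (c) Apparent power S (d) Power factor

Step 1 — Angular frequency: ω = 2π·f = 2π·39.5 = 248.2 rad/s.
Step 2 — Component impedances:
  R1: Z = R = 10 Ω
  R2: Z = R = 1360 Ω
  C: Z = 1/(jωC) = -j/(ω·C) = 0 - j922 Ω
Step 3 — Parallel branch: R2 || C = 1/(1/R2 + 1/C) = 428.3 - j631.7 Ω.
Step 4 — Series with R1: Z_total = R1 + (R2 || C) = 438.3 - j631.7 Ω = 768.8∠-55.2° Ω.
Step 5 — Source phasor: V = 7.56∠-30.0° V = 6.547 - j3.78 V.
Step 6 — Current: I = V / Z = 0.008894 + j0.004194 A = 0.009833∠25.2° A.
Step 7 — Complex power: S = V·I* = 0.04238 - j0.06108 VA.
Step 8 — Real power: P = Re(S) = 0.04238 W.
Step 9 — Reactive power: Q = Im(S) = -0.06108 VAR.
Step 10 — Apparent power: |S| = 0.07434 VA.
Step 11 — Power factor: PF = P/|S| = 0.57 (leading).

(a) P = 0.04238 W  (b) Q = -0.06108 VAR  (c) S = 0.07434 VA  (d) PF = 0.57 (leading)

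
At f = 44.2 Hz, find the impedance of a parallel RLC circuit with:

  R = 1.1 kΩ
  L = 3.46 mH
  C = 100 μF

Step 1 — Angular frequency: ω = 2π·f = 2π·44.2 = 277.7 rad/s.
Step 2 — Component impedances:
  R: Z = R = 1100 Ω
  L: Z = jωL = j·277.7·0.00346 = 0 + j0.9609 Ω
  C: Z = 1/(jωC) = -j/(ω·C) = 0 - j36.01 Ω
Step 3 — Parallel combination: 1/Z_total = 1/R + 1/L + 1/C; Z_total = 0.000886 + j0.9872 Ω = 0.9872∠89.9° Ω.

Z = 0.000886 + j0.9872 Ω = 0.9872∠89.9° Ω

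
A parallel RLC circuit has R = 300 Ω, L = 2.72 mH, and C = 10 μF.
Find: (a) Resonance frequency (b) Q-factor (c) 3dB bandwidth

Step 1 — Resonance: ω₀ = 1/√(LC) = 1/√(0.00272·1e-05) = 6063 rad/s.
Step 2 — f₀ = ω₀/(2π) = 965 Hz.
Step 3 — Parallel Q: Q = R/(ω₀L) = 300/(6063·0.00272) = 18.19.
Step 4 — Bandwidth: Δω = ω₀/Q = 333.3 rad/s; BW = Δω/(2π) = 53.05 Hz.

(a) f₀ = 965 Hz  (b) Q = 18.19  (c) BW = 53.05 Hz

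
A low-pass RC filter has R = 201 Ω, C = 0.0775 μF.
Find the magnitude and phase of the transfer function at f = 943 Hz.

Step 1 — Angular frequency: ω = 2π·943 = 5925 rad/s.
Step 2 — Transfer function: H(jω) = 1/(1 + jωRC).
Step 3 — Denominator: 1 + jωRC = 1 + j·5925·201·7.75e-08 = 1 + j0.0923.
Step 4 — H = 0.9916 - j0.09152.
Step 5 — Magnitude: |H| = 0.9958 (-0.0 dB); phase: φ = -5.3°.

|H| = 0.9958 (-0.0 dB), φ = -5.3°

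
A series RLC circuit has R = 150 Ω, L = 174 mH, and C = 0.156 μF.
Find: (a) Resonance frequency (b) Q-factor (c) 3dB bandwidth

Step 1 — Resonance: ω₀ = 1/√(LC) = 1/√(0.174·1.56e-07) = 6070 rad/s.
Step 2 — f₀ = ω₀/(2π) = 966 Hz.
Step 3 — Series Q: Q = ω₀L/R = 6070·0.174/150 = 7.041.
Step 4 — Bandwidth: Δω = ω₀/Q = 862.1 rad/s; BW = Δω/(2π) = 137.2 Hz.

(a) f₀ = 966 Hz  (b) Q = 7.041  (c) BW = 137.2 Hz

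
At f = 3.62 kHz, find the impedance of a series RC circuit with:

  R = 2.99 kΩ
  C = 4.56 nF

Step 1 — Angular frequency: ω = 2π·f = 2π·3620 = 2.275e+04 rad/s.
Step 2 — Component impedances:
  R: Z = R = 2990 Ω
  C: Z = 1/(jωC) = -j/(ω·C) = 0 - j9642 Ω
Step 3 — Series combination: Z_total = R + C = 2990 - j9642 Ω = 1.009e+04∠-72.8° Ω.

Z = 2990 - j9642 Ω = 1.009e+04∠-72.8° Ω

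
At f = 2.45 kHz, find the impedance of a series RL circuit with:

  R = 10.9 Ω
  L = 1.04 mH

Step 1 — Angular frequency: ω = 2π·f = 2π·2450 = 1.539e+04 rad/s.
Step 2 — Component impedances:
  R: Z = R = 10.9 Ω
  L: Z = jωL = j·1.539e+04·0.00104 = 0 + j16.01 Ω
Step 3 — Series combination: Z_total = R + L = 10.9 + j16.01 Ω = 19.37∠55.8° Ω.

Z = 10.9 + j16.01 Ω = 19.37∠55.8° Ω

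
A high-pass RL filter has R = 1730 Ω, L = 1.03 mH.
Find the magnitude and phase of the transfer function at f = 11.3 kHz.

Step 1 — Angular frequency: ω = 2π·1.13e+04 = 7.1e+04 rad/s.
Step 2 — Transfer function: H(jω) = jωL/(R + jωL).
Step 3 — Numerator jωL = j·73.13; denominator R + jωL = 1730 + j73.13.
Step 4 — H = 0.001784 + j0.0422.
Step 5 — Magnitude: |H| = 0.04223 (-27.5 dB); phase: φ = 87.6°.

|H| = 0.04223 (-27.5 dB), φ = 87.6°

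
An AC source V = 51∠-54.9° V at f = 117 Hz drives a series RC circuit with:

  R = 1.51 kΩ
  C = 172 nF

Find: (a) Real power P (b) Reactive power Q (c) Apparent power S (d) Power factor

Step 1 — Angular frequency: ω = 2π·f = 2π·117 = 735.1 rad/s.
Step 2 — Component impedances:
  R: Z = R = 1510 Ω
  C: Z = 1/(jωC) = -j/(ω·C) = 0 - j7909 Ω
Step 3 — Series combination: Z_total = R + C = 1510 - j7909 Ω = 8052∠-79.2° Ω.
Step 4 — Source phasor: V = 51∠-54.9° V = 29.33 - j41.73 V.
Step 5 — Current: I = V / Z = 0.005773 + j0.002606 A = 0.006334∠24.3° A.
Step 6 — Complex power: S = V·I* = 0.06058 - j0.3173 VA.
Step 7 — Real power: P = Re(S) = 0.06058 W.
Step 8 — Reactive power: Q = Im(S) = -0.3173 VAR.
Step 9 — Apparent power: |S| = 0.323 VA.
Step 10 — Power factor: PF = P/|S| = 0.1875 (leading).

(a) P = 0.06058 W  (b) Q = -0.3173 VAR  (c) S = 0.323 VA  (d) PF = 0.1875 (leading)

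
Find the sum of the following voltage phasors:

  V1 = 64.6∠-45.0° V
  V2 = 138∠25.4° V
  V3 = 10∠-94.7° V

Step 1 — Convert each phasor to rectangular form:
  V1 = 64.6·(cos(-45.0°) + j·sin(-45.0°)) = 45.68 - j45.68 V
  V2 = 138·(cos(25.4°) + j·sin(25.4°)) = 124.7 + j59.19 V
  V3 = 10·(cos(-94.7°) + j·sin(-94.7°)) = -0.8194 - j9.966 V
Step 2 — Sum components: V_total = 169.5 + j3.548 V.
Step 3 — Convert to polar: |V_total| = 169.6 V, ∠V_total = 1.2°.

V_total = 169.6∠1.2° V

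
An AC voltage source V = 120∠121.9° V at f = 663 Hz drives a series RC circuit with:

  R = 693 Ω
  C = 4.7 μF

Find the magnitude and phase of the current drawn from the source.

Step 1 — Angular frequency: ω = 2π·f = 2π·663 = 4166 rad/s.
Step 2 — Component impedances:
  R: Z = R = 693 Ω
  C: Z = 1/(jωC) = -j/(ω·C) = 0 - j51.08 Ω
Step 3 — Series combination: Z_total = R + C = 693 - j51.08 Ω = 694.9∠-4.2° Ω.
Step 4 — Source phasor: V = 120∠121.9° V = -63.41 + j101.9 V.
Step 5 — Ohm's law: I = V / Z_total = (-63.41 + j101.9) / (693 - j51.08) = -0.1018 + j0.1395 A.
Step 6 — Convert to polar: |I| = 0.1727 A, ∠I = 126.1°.

I = 0.1727∠126.1° A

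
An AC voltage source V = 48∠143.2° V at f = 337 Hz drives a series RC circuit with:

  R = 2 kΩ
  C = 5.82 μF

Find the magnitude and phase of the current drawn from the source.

Step 1 — Angular frequency: ω = 2π·f = 2π·337 = 2117 rad/s.
Step 2 — Component impedances:
  R: Z = R = 2000 Ω
  C: Z = 1/(jωC) = -j/(ω·C) = 0 - j81.15 Ω
Step 3 — Series combination: Z_total = R + C = 2000 - j81.15 Ω = 2002∠-2.3° Ω.
Step 4 — Source phasor: V = 48∠143.2° V = -38.44 + j28.75 V.
Step 5 — Ohm's law: I = V / Z_total = (-38.44 + j28.75) / (2000 - j81.15) = -0.01977 + j0.01357 A.
Step 6 — Convert to polar: |I| = 0.02398 A, ∠I = 145.5°.

I = 0.02398∠145.5° A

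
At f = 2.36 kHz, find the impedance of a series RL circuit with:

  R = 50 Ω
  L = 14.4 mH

Step 1 — Angular frequency: ω = 2π·f = 2π·2360 = 1.483e+04 rad/s.
Step 2 — Component impedances:
  R: Z = R = 50 Ω
  L: Z = jωL = j·1.483e+04·0.0144 = 0 + j213.5 Ω
Step 3 — Series combination: Z_total = R + L = 50 + j213.5 Ω = 219.3∠76.8° Ω.

Z = 50 + j213.5 Ω = 219.3∠76.8° Ω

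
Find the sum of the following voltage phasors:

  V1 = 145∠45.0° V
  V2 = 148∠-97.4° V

Step 1 — Convert each phasor to rectangular form:
  V1 = 145·(cos(45.0°) + j·sin(45.0°)) = 102.5 + j102.5 V
  V2 = 148·(cos(-97.4°) + j·sin(-97.4°)) = -19.06 - j146.8 V
Step 2 — Sum components: V_total = 83.47 - j44.24 V.
Step 3 — Convert to polar: |V_total| = 94.47 V, ∠V_total = -27.9°.

V_total = 94.47∠-27.9° V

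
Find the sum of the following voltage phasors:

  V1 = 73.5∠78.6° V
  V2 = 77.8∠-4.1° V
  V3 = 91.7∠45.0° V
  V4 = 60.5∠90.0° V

Step 1 — Convert each phasor to rectangular form:
  V1 = 73.5·(cos(78.6°) + j·sin(78.6°)) = 14.53 + j72.05 V
  V2 = 77.8·(cos(-4.1°) + j·sin(-4.1°)) = 77.6 - j5.563 V
  V3 = 91.7·(cos(45.0°) + j·sin(45.0°)) = 64.84 + j64.84 V
  V4 = 60.5·(cos(90.0°) + j·sin(90.0°)) = 0 + j60.5 V
Step 2 — Sum components: V_total = 157 + j191.8 V.
Step 3 — Convert to polar: |V_total| = 247.9 V, ∠V_total = 50.7°.

V_total = 247.9∠50.7° V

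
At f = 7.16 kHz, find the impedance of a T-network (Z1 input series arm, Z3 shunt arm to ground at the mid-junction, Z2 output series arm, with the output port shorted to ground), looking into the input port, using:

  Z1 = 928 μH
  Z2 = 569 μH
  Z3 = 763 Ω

Step 1 — Angular frequency: ω = 2π·f = 2π·7160 = 4.499e+04 rad/s.
Step 2 — Component impedances:
  Z1: Z = jωL = j·4.499e+04·0.000928 = 0 + j41.75 Ω
  Z2: Z = jωL = j·4.499e+04·0.000569 = 0 + j25.6 Ω
  Z3: Z = R = 763 Ω
Step 3 — With the output port shorted to ground, the output series arm Z2 runs from the junction to ground; the shunt arm Z3 also runs from the junction to ground. They appear in parallel: Z3 || Z2 = 0.8578 + j25.57 Ω.
Step 4 — Series with input arm Z1: Z_in = Z1 + (Z3 || Z2) = 0.8578 + j67.32 Ω = 67.32∠89.3° Ω.

Z = 0.8578 + j67.32 Ω = 67.32∠89.3° Ω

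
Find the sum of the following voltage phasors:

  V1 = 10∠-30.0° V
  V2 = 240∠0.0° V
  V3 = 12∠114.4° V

Step 1 — Convert each phasor to rectangular form:
  V1 = 10·(cos(-30.0°) + j·sin(-30.0°)) = 8.66 - j5 V
  V2 = 240·(cos(0.0°) + j·sin(0.0°)) = 240 V
  V3 = 12·(cos(114.4°) + j·sin(114.4°)) = -4.957 + j10.93 V
Step 2 — Sum components: V_total = 243.7 + j5.928 V.
Step 3 — Convert to polar: |V_total| = 243.8 V, ∠V_total = 1.4°.

V_total = 243.8∠1.4° V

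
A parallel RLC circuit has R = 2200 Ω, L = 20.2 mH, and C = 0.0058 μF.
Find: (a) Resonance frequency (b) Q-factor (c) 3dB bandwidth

Step 1 — Resonance: ω₀ = 1/√(LC) = 1/√(0.0202·5.8e-09) = 9.239e+04 rad/s.
Step 2 — f₀ = ω₀/(2π) = 1.47e+04 Hz.
Step 3 — Parallel Q: Q = R/(ω₀L) = 2200/(9.239e+04·0.0202) = 1.179.
Step 4 — Bandwidth: Δω = ω₀/Q = 7.837e+04 rad/s; BW = Δω/(2π) = 1.247e+04 Hz.

(a) f₀ = 1.47e+04 Hz  (b) Q = 1.179  (c) BW = 1.247e+04 Hz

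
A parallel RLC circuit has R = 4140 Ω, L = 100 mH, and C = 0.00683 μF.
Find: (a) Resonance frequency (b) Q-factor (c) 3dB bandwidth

Step 1 — Resonance: ω₀ = 1/√(LC) = 1/√(0.1·6.83e-09) = 3.826e+04 rad/s.
Step 2 — f₀ = ω₀/(2π) = 6090 Hz.
Step 3 — Parallel Q: Q = R/(ω₀L) = 4140/(3.826e+04·0.1) = 1.082.
Step 4 — Bandwidth: Δω = ω₀/Q = 3.537e+04 rad/s; BW = Δω/(2π) = 5629 Hz.

(a) f₀ = 6090 Hz  (b) Q = 1.082  (c) BW = 5629 Hz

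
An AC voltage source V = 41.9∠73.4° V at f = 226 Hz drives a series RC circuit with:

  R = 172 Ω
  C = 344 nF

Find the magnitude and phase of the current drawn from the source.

Step 1 — Angular frequency: ω = 2π·f = 2π·226 = 1420 rad/s.
Step 2 — Component impedances:
  R: Z = R = 172 Ω
  C: Z = 1/(jωC) = -j/(ω·C) = 0 - j2047 Ω
Step 3 — Series combination: Z_total = R + C = 172 - j2047 Ω = 2054∠-85.2° Ω.
Step 4 — Source phasor: V = 41.9∠73.4° V = 11.97 + j40.15 V.
Step 5 — Ohm's law: I = V / Z_total = (11.97 + j40.15) / (172 - j2047) = -0.01899 + j0.007443 A.
Step 6 — Convert to polar: |I| = 0.0204 A, ∠I = 158.6°.

I = 0.0204∠158.6° A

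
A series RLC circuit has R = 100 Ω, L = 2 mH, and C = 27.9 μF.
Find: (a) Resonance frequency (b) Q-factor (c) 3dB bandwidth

Step 1 — Resonance: ω₀ = 1/√(LC) = 1/√(0.002·2.79e-05) = 4233 rad/s.
Step 2 — f₀ = ω₀/(2π) = 673.8 Hz.
Step 3 — Series Q: Q = ω₀L/R = 4233·0.002/100 = 0.08467.
Step 4 — Bandwidth: Δω = ω₀/Q = 5e+04 rad/s; BW = Δω/(2π) = 7958 Hz.

(a) f₀ = 673.8 Hz  (b) Q = 0.08467  (c) BW = 7958 Hz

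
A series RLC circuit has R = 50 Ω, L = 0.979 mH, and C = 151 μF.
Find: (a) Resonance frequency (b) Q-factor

Step 1 — Resonance condition Im(Z)=0 gives ω₀ = 1/√(LC).
Step 2 — ω₀ = 1/√(0.000979·0.000151) = 2601 rad/s.
Step 3 — f₀ = ω₀/(2π) = 413.9 Hz.
Step 4 — Series Q: Q = ω₀L/R = 2601·0.000979/50 = 0.05093.

(a) f₀ = 413.9 Hz  (b) Q = 0.05093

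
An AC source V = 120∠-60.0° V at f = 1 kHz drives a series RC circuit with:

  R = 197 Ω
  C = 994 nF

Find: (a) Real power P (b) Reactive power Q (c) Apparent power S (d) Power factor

Step 1 — Angular frequency: ω = 2π·f = 2π·1000 = 6283 rad/s.
Step 2 — Component impedances:
  R: Z = R = 197 Ω
  C: Z = 1/(jωC) = -j/(ω·C) = 0 - j160.1 Ω
Step 3 — Series combination: Z_total = R + C = 197 - j160.1 Ω = 253.9∠-39.1° Ω.
Step 4 — Source phasor: V = 120∠-60.0° V = 60 - j103.9 V.
Step 5 — Current: I = V / Z = 0.4416 - j0.1686 A = 0.4727∠-20.9° A.
Step 6 — Complex power: S = V·I* = 44.02 - j35.78 VA.
Step 7 — Real power: P = Re(S) = 44.02 W.
Step 8 — Reactive power: Q = Im(S) = -35.78 VAR.
Step 9 — Apparent power: |S| = 56.72 VA.
Step 10 — Power factor: PF = P/|S| = 0.776 (leading).

(a) P = 44.02 W  (b) Q = -35.78 VAR  (c) S = 56.72 VA  (d) PF = 0.776 (leading)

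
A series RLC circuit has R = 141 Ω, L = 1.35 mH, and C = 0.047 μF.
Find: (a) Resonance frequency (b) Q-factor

Step 1 — Resonance condition Im(Z)=0 gives ω₀ = 1/√(LC).
Step 2 — ω₀ = 1/√(0.00135·4.7e-08) = 1.255e+05 rad/s.
Step 3 — f₀ = ω₀/(2π) = 1.998e+04 Hz.
Step 4 — Series Q: Q = ω₀L/R = 1.255e+05·0.00135/141 = 1.202.

(a) f₀ = 1.998e+04 Hz  (b) Q = 1.202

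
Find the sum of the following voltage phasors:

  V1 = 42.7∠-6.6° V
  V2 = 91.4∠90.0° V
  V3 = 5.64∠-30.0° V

Step 1 — Convert each phasor to rectangular form:
  V1 = 42.7·(cos(-6.6°) + j·sin(-6.6°)) = 42.42 - j4.908 V
  V2 = 91.4·(cos(90.0°) + j·sin(90.0°)) = 0 + j91.4 V
  V3 = 5.64·(cos(-30.0°) + j·sin(-30.0°)) = 4.884 - j2.82 V
Step 2 — Sum components: V_total = 47.3 + j83.67 V.
Step 3 — Convert to polar: |V_total| = 96.12 V, ∠V_total = 60.5°.

V_total = 96.12∠60.5° V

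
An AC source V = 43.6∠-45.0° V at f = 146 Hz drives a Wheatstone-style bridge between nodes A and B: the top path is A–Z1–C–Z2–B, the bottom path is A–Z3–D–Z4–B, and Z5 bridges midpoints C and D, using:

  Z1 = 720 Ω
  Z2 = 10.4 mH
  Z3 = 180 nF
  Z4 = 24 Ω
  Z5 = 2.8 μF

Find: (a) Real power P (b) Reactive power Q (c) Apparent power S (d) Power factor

Step 1 — Angular frequency: ω = 2π·f = 2π·146 = 917.3 rad/s.
Step 2 — Component impedances:
  Z1: Z = R = 720 Ω
  Z2: Z = jωL = j·917.3·0.0104 = 0 + j9.54 Ω
  Z3: Z = 1/(jωC) = -j/(ω·C) = 0 - j6056 Ω
  Z4: Z = R = 24 Ω
  Z5: Z = 1/(jωC) = -j/(ω·C) = 0 - j389.3 Ω
Step 3 — Bridge requires nodal analysis (the Z5 bridge couples midpoints C and D, so the two paths cannot be reduced to a simple series/parallel combination). Setting node B to ground and injecting 1 A at node A, the 3-node admittance system at A, C, D solves to V_A = Z_AB = 711.9 - j75.07 Ω = 715.8∠-6.0° Ω.
Step 4 — Source phasor: V = 43.6∠-45.0° V = 30.83 - j30.83 V.
Step 5 — Current: I = V / Z = 0.04735 - j0.03831 A = 0.06091∠-39.0° A.
Step 6 — Complex power: S = V·I* = 2.641 - j0.2785 VA.
Step 7 — Real power: P = Re(S) = 2.641 W.
Step 8 — Reactive power: Q = Im(S) = -0.2785 VAR.
Step 9 — Apparent power: |S| = 2.656 VA.
Step 10 — Power factor: PF = P/|S| = 0.9945 (leading).

(a) P = 2.641 W  (b) Q = -0.2785 VAR  (c) S = 2.656 VA  (d) PF = 0.9945 (leading)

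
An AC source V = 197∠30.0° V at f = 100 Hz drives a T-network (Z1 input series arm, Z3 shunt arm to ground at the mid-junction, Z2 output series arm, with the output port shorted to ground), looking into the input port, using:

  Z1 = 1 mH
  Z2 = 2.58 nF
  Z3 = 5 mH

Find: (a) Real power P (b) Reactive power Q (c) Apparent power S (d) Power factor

Step 1 — Angular frequency: ω = 2π·f = 2π·100 = 628.3 rad/s.
Step 2 — Component impedances:
  Z1: Z = jωL = j·628.3·0.001 = 0 + j0.6283 Ω
  Z2: Z = 1/(jωC) = -j/(ω·C) = 0 - j6.169e+05 Ω
  Z3: Z = jωL = j·628.3·0.005 = 0 + j3.142 Ω
Step 3 — With the output port shorted to ground, the output series arm Z2 runs from the junction to ground; the shunt arm Z3 also runs from the junction to ground. They appear in parallel: Z3 || Z2 = 0 + j3.142 Ω.
Step 4 — Series with input arm Z1: Z_in = Z1 + (Z3 || Z2) = 0 + j3.77 Ω = 3.77∠90.0° Ω.
Step 5 — Source phasor: V = 197∠30.0° V = 170.6 + j98.5 V.
Step 6 — Current: I = V / Z = 26.13 - j45.25 A = 52.26∠-60.0° A.
Step 7 — Complex power: S = V·I* = 0 + j1.029e+04 VA.
Step 8 — Real power: P = Re(S) = 0 W.
Step 9 — Reactive power: Q = Im(S) = 1.029e+04 VAR.
Step 10 — Apparent power: |S| = 1.029e+04 VA.
Step 11 — Power factor: PF = P/|S| = 0 (lagging).

(a) P = 0 W  (b) Q = 1.029e+04 VAR  (c) S = 1.029e+04 VA  (d) PF = 0 (lagging)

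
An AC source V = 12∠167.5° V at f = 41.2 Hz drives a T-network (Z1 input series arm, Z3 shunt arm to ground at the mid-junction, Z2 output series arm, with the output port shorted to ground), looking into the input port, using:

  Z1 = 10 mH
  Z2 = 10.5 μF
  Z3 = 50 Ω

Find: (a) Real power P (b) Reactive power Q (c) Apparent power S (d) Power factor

Step 1 — Angular frequency: ω = 2π·f = 2π·41.2 = 258.9 rad/s.
Step 2 — Component impedances:
  Z1: Z = jωL = j·258.9·0.01 = 0 + j2.589 Ω
  Z2: Z = 1/(jωC) = -j/(ω·C) = 0 - j367.9 Ω
  Z3: Z = R = 50 Ω
Step 3 — With the output port shorted to ground, the output series arm Z2 runs from the junction to ground; the shunt arm Z3 also runs from the junction to ground. They appear in parallel: Z3 || Z2 = 49.09 - j6.672 Ω.
Step 4 — Series with input arm Z1: Z_in = Z1 + (Z3 || Z2) = 49.09 - j4.083 Ω = 49.26∠-4.8° Ω.
Step 5 — Source phasor: V = 12∠167.5° V = -11.72 + j2.597 V.
Step 6 — Current: I = V / Z = -0.2414 + j0.03283 A = 0.2436∠172.3° A.
Step 7 — Complex power: S = V·I* = 2.913 - j0.2423 VA.
Step 8 — Real power: P = Re(S) = 2.913 W.
Step 9 — Reactive power: Q = Im(S) = -0.2423 VAR.
Step 10 — Apparent power: |S| = 2.923 VA.
Step 11 — Power factor: PF = P/|S| = 0.9966 (leading).

(a) P = 2.913 W  (b) Q = -0.2423 VAR  (c) S = 2.923 VA  (d) PF = 0.9966 (leading)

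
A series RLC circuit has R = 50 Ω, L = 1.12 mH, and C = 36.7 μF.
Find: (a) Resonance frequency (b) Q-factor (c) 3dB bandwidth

Step 1 — Resonance: ω₀ = 1/√(LC) = 1/√(0.00112·3.67e-05) = 4932 rad/s.
Step 2 — f₀ = ω₀/(2π) = 785 Hz.
Step 3 — Series Q: Q = ω₀L/R = 4932·0.00112/50 = 0.1105.
Step 4 — Bandwidth: Δω = ω₀/Q = 4.464e+04 rad/s; BW = Δω/(2π) = 7105 Hz.

(a) f₀ = 785 Hz  (b) Q = 0.1105  (c) BW = 7105 Hz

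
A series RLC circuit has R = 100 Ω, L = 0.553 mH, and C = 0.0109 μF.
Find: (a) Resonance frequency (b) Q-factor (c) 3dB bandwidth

Step 1 — Resonance condition Im(Z)=0 gives ω₀ = 1/√(LC).
Step 2 — ω₀ = 1/√(0.000553·1.09e-08) = 4.073e+05 rad/s.
Step 3 — f₀ = ω₀/(2π) = 6.483e+04 Hz.
Step 4 — Series Q: Q = ω₀L/R = 4.073e+05·0.000553/100 = 2.252.
Step 5 — 3dB bandwidth: Δω = ω₀/Q = 1.808e+05 rad/s; BW = Δω/(2π) = 2.878e+04 Hz.

(a) f₀ = 6.483e+04 Hz  (b) Q = 2.252  (c) BW = 2.878e+04 Hz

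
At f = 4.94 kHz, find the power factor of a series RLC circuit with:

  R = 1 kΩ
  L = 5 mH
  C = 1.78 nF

Step 1 — Angular frequency: ω = 2π·f = 2π·4940 = 3.104e+04 rad/s.
Step 2 — Component impedances:
  R: Z = R = 1000 Ω
  L: Z = jωL = j·3.104e+04·0.005 = 0 + j155.2 Ω
  C: Z = 1/(jωC) = -j/(ω·C) = 0 - j1.81e+04 Ω
Step 3 — Series combination: Z_total = R + L + C = 1000 - j1.794e+04 Ω = 1.797e+04∠-86.8° Ω.
Step 4 — Power factor: PF = cos(φ) = Re(Z)/|Z| = 1000/17972 = 0.05564.
Step 5 — Type: Im(Z) = -1.794e+04 ⇒ leading (phase φ = -86.8°).

PF = 0.05564 (leading, φ = -86.8°)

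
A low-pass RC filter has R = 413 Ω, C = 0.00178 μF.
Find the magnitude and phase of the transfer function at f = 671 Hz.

Step 1 — Angular frequency: ω = 2π·671 = 4216 rad/s.
Step 2 — Transfer function: H(jω) = 1/(1 + jωRC).
Step 3 — Denominator: 1 + jωRC = 1 + j·4216·413·1.78e-09 = 1 + j0.003099.
Step 4 — H = 1 - j0.003099.
Step 5 — Magnitude: |H| = 1 (-0.0 dB); phase: φ = -0.2°.

|H| = 1 (-0.0 dB), φ = -0.2°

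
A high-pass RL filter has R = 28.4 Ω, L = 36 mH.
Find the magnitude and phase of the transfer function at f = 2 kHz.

Step 1 — Angular frequency: ω = 2π·2000 = 1.257e+04 rad/s.
Step 2 — Transfer function: H(jω) = jωL/(R + jωL).
Step 3 — Numerator jωL = j·452.4; denominator R + jωL = 28.4 + j452.4.
Step 4 — H = 0.9961 + j0.06253.
Step 5 — Magnitude: |H| = 0.998 (-0.0 dB); phase: φ = 3.6°.

|H| = 0.998 (-0.0 dB), φ = 3.6°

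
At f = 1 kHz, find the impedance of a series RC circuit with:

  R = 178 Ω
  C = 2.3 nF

Step 1 — Angular frequency: ω = 2π·f = 2π·1000 = 6283 rad/s.
Step 2 — Component impedances:
  R: Z = R = 178 Ω
  C: Z = 1/(jωC) = -j/(ω·C) = 0 - j6.92e+04 Ω
Step 3 — Series combination: Z_total = R + C = 178 - j6.92e+04 Ω = 6.92e+04∠-89.9° Ω.

Z = 178 - j6.92e+04 Ω = 6.92e+04∠-89.9° Ω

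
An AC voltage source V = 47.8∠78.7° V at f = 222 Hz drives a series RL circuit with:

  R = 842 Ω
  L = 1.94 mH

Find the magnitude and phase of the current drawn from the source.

Step 1 — Angular frequency: ω = 2π·f = 2π·222 = 1395 rad/s.
Step 2 — Component impedances:
  R: Z = R = 842 Ω
  L: Z = jωL = j·1395·0.00194 = 0 + j2.706 Ω
Step 3 — Series combination: Z_total = R + L = 842 + j2.706 Ω = 842∠0.2° Ω.
Step 4 — Source phasor: V = 47.8∠78.7° V = 9.366 + j46.87 V.
Step 5 — Ohm's law: I = V / Z_total = (9.366 + j46.87) / (842 + j2.706) = 0.0113 + j0.05563 A.
Step 6 — Convert to polar: |I| = 0.05677 A, ∠I = 78.5°.

I = 0.05677∠78.5° A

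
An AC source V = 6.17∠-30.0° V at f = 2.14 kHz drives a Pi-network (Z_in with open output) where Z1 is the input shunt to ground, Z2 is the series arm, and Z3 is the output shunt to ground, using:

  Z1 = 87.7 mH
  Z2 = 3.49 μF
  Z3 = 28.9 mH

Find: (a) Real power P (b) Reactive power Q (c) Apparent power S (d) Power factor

Step 1 — Angular frequency: ω = 2π·f = 2π·2140 = 1.345e+04 rad/s.
Step 2 — Component impedances:
  Z1: Z = jωL = j·1.345e+04·0.0877 = 0 + j1179 Ω
  Z2: Z = 1/(jωC) = -j/(ω·C) = 0 - j21.31 Ω
  Z3: Z = jωL = j·1.345e+04·0.0289 = 0 + j388.6 Ω
Step 3 — With open output, the series arm Z2 and the output shunt Z3 appear in series to ground: Z2 + Z3 = 0 + j367.3 Ω.
Step 4 — Parallel with input shunt Z1: Z_in = Z1 || (Z2 + Z3) = 0 + j280.1 Ω = 280.1∠90.0° Ω.
Step 5 — Source phasor: V = 6.17∠-30.0° V = 5.343 - j3.085 V.
Step 6 — Current: I = V / Z = -0.01102 - j0.01908 A = 0.02203∠-120.0° A.
Step 7 — Complex power: S = V·I* = 0 + j0.1359 VA.
Step 8 — Real power: P = Re(S) = 0 W.
Step 9 — Reactive power: Q = Im(S) = 0.1359 VAR.
Step 10 — Apparent power: |S| = 0.1359 VA.
Step 11 — Power factor: PF = P/|S| = 0 (lagging).

(a) P = 0 W  (b) Q = 0.1359 VAR  (c) S = 0.1359 VA  (d) PF = 0 (lagging)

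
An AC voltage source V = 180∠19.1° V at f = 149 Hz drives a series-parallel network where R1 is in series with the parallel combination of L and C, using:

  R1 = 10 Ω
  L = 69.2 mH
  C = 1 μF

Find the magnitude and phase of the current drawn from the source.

Step 1 — Angular frequency: ω = 2π·f = 2π·149 = 936.2 rad/s.
Step 2 — Component impedances:
  R1: Z = R = 10 Ω
  L: Z = jωL = j·936.2·0.0692 = 0 + j64.78 Ω
  C: Z = 1/(jωC) = -j/(ω·C) = 0 - j1068 Ω
Step 3 — Parallel branch: L || C = 1/(1/L + 1/C) = 0 + j68.97 Ω.
Step 4 — Series with R1: Z_total = R1 + (L || C) = 10 + j68.97 Ω = 69.69∠81.7° Ω.
Step 5 — Source phasor: V = 180∠19.1° V = 170.1 + j58.9 V.
Step 6 — Ohm's law: I = V / Z_total = (170.1 + j58.9) / (10 + j68.97) = 1.187 - j2.294 A.
Step 7 — Convert to polar: |I| = 2.583 A, ∠I = -62.6°.

I = 2.583∠-62.6° A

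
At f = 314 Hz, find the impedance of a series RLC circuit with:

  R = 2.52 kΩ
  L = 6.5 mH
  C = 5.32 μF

Step 1 — Angular frequency: ω = 2π·f = 2π·314 = 1973 rad/s.
Step 2 — Component impedances:
  R: Z = R = 2520 Ω
  L: Z = jωL = j·1973·0.0065 = 0 + j12.82 Ω
  C: Z = 1/(jωC) = -j/(ω·C) = 0 - j95.27 Ω
Step 3 — Series combination: Z_total = R + L + C = 2520 - j82.45 Ω = 2521∠-1.9° Ω.

Z = 2520 - j82.45 Ω = 2521∠-1.9° Ω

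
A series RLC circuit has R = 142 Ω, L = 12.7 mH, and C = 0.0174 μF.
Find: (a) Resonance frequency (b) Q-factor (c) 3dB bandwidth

Step 1 — Resonance: ω₀ = 1/√(LC) = 1/√(0.0127·1.74e-08) = 6.727e+04 rad/s.
Step 2 — f₀ = ω₀/(2π) = 1.071e+04 Hz.
Step 3 — Series Q: Q = ω₀L/R = 6.727e+04·0.0127/142 = 6.016.
Step 4 — Bandwidth: Δω = ω₀/Q = 1.118e+04 rad/s; BW = Δω/(2π) = 1780 Hz.

(a) f₀ = 1.071e+04 Hz  (b) Q = 6.016  (c) BW = 1780 Hz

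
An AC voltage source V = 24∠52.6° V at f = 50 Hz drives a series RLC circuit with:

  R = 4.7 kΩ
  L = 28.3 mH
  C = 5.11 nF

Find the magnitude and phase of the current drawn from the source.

Step 1 — Angular frequency: ω = 2π·f = 2π·50 = 314.2 rad/s.
Step 2 — Component impedances:
  R: Z = R = 4700 Ω
  L: Z = jωL = j·314.2·0.0283 = 0 + j8.891 Ω
  C: Z = 1/(jωC) = -j/(ω·C) = 0 - j6.229e+05 Ω
Step 3 — Series combination: Z_total = R + L + C = 4700 - j6.229e+05 Ω = 6.229e+05∠-89.6° Ω.
Step 4 — Source phasor: V = 24∠52.6° V = 14.58 + j19.07 V.
Step 5 — Ohm's law: I = V / Z_total = (14.58 + j19.07) / (4700 - j6.229e+05) = -3.043e-05 + j2.363e-05 A.
Step 6 — Convert to polar: |I| = 3.853e-05 A, ∠I = 142.2°.

I = 3.853e-05∠142.2° A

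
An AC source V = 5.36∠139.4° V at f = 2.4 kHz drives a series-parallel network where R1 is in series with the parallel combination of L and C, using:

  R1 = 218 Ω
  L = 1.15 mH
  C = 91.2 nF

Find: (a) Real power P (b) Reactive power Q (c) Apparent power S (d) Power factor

Step 1 — Angular frequency: ω = 2π·f = 2π·2400 = 1.508e+04 rad/s.
Step 2 — Component impedances:
  R1: Z = R = 218 Ω
  L: Z = jωL = j·1.508e+04·0.00115 = 0 + j17.34 Ω
  C: Z = 1/(jωC) = -j/(ω·C) = 0 - j727.1 Ω
Step 3 — Parallel branch: L || C = 1/(1/L + 1/C) = 0 + j17.77 Ω.
Step 4 — Series with R1: Z_total = R1 + (L || C) = 218 + j17.77 Ω = 218.7∠4.7° Ω.
Step 5 — Source phasor: V = 5.36∠139.4° V = -4.07 + j3.488 V.
Step 6 — Current: I = V / Z = -0.01725 + j0.01741 A = 0.02451∠134.7° A.
Step 7 — Complex power: S = V·I* = 0.1309 + j0.01067 VA.
Step 8 — Real power: P = Re(S) = 0.1309 W.
Step 9 — Reactive power: Q = Im(S) = 0.01067 VAR.
Step 10 — Apparent power: |S| = 0.1314 VA.
Step 11 — Power factor: PF = P/|S| = 0.9967 (lagging).

(a) P = 0.1309 W  (b) Q = 0.01067 VAR  (c) S = 0.1314 VA  (d) PF = 0.9967 (lagging)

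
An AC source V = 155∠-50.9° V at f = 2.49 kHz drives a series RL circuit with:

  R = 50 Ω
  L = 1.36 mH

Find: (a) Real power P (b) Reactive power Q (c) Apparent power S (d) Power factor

Step 1 — Angular frequency: ω = 2π·f = 2π·2490 = 1.565e+04 rad/s.
Step 2 — Component impedances:
  R: Z = R = 50 Ω
  L: Z = jωL = j·1.565e+04·0.00136 = 0 + j21.28 Ω
Step 3 — Series combination: Z_total = R + L = 50 + j21.28 Ω = 54.34∠23.1° Ω.
Step 4 — Source phasor: V = 155∠-50.9° V = 97.75 - j120.3 V.
Step 5 — Current: I = V / Z = 0.7885 - j2.741 A = 2.852∠-74.0° A.
Step 6 — Complex power: S = V·I* = 406.8 + j173.1 VA.
Step 7 — Real power: P = Re(S) = 406.8 W.
Step 8 — Reactive power: Q = Im(S) = 173.1 VAR.
Step 9 — Apparent power: |S| = 442.1 VA.
Step 10 — Power factor: PF = P/|S| = 0.9201 (lagging).

(a) P = 406.8 W  (b) Q = 173.1 VAR  (c) S = 442.1 VA  (d) PF = 0.9201 (lagging)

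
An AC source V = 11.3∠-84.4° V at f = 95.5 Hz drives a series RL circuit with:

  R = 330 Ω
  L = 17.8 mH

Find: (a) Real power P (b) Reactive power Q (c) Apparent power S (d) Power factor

Step 1 — Angular frequency: ω = 2π·f = 2π·95.5 = 600 rad/s.
Step 2 — Component impedances:
  R: Z = R = 330 Ω
  L: Z = jωL = j·600·0.0178 = 0 + j10.68 Ω
Step 3 — Series combination: Z_total = R + L = 330 + j10.68 Ω = 330.2∠1.9° Ω.
Step 4 — Source phasor: V = 11.3∠-84.4° V = 1.103 - j11.25 V.
Step 5 — Current: I = V / Z = 0.002236 - j0.03415 A = 0.03422∠-86.3° A.
Step 6 — Complex power: S = V·I* = 0.3865 + j0.01251 VA.
Step 7 — Real power: P = Re(S) = 0.3865 W.
Step 8 — Reactive power: Q = Im(S) = 0.01251 VAR.
Step 9 — Apparent power: |S| = 0.3867 VA.
Step 10 — Power factor: PF = P/|S| = 0.9995 (lagging).

(a) P = 0.3865 W  (b) Q = 0.01251 VAR  (c) S = 0.3867 VA  (d) PF = 0.9995 (lagging)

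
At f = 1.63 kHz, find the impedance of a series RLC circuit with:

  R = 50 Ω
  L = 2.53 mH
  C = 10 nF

Step 1 — Angular frequency: ω = 2π·f = 2π·1630 = 1.024e+04 rad/s.
Step 2 — Component impedances:
  R: Z = R = 50 Ω
  L: Z = jωL = j·1.024e+04·0.00253 = 0 + j25.91 Ω
  C: Z = 1/(jωC) = -j/(ω·C) = 0 - j9764 Ω
Step 3 — Series combination: Z_total = R + L + C = 50 - j9738 Ω = 9738∠-89.7° Ω.

Z = 50 - j9738 Ω = 9738∠-89.7° Ω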